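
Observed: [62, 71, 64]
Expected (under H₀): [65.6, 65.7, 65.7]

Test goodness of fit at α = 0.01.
Chi-square goodness of fit test:
H₀: observed counts match expected distribution
H₁: observed counts differ from expected distribution
df = k - 1 = 2
χ² = Σ(O - E)²/E
   = (62 - 65.6)²/65.6 + (71 - 65.7)²/65.7 + (64 - 65.7)²/65.7
   = 0.198 + 0.428 + 0.044
   = 0.67
p-value = 0.7157

Since p-value > α = 0.01, we fail to reject H₀.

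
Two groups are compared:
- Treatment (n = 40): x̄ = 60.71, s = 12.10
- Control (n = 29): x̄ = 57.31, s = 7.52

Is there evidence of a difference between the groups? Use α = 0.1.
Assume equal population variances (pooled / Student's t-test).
Student's two-sample t-test (equal variances):
H₀: μ₁ = μ₂
H₁: μ₁ ≠ μ₂
df = n₁ + n₂ - 2 = 67
Pooled variance s_p² = [(n₁-1)s₁² + (n₂-1)s₂²] / (n₁ + n₂ - 2) = [(39)(12.10²) + (28)(7.52²)] / 67 = 108.8567
SE = √(s_p²(1/n₁ + 1/n₂)) = √(108.8567 × (1/40 + 1/29)) = 2.5446
t = (x̄₁ - x̄₂) / SE = (60.71 - 57.31) / 2.5446 = 3.40 / 2.5446 = 1.336
p-value = 0.1860

Since p-value > α = 0.1, we fail to reject H₀.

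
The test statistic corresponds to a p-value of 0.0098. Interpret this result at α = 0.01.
Since p = 0.0098 < α = 0.01, reject H₀.
There is sufficient evidence to reject the null hypothesis; the result is statistically significant at the 0.01 level.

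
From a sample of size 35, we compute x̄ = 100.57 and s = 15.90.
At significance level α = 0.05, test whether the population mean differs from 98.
One-sample t-test:
H₀: μ = 98
H₁: μ ≠ 98
df = n - 1 = 34
t = (x̄ - μ₀) / (s/√n) = (100.57 - 98) / (15.90/√35) = 0.956
p-value = 0.3457

Since p-value > α = 0.05, we fail to reject H₀.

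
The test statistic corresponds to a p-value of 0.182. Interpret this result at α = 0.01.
Since p = 0.182 > α = 0.01, fail to reject H₀.
There is insufficient evidence to reject the null hypothesis; the result is not statistically significant at the 0.01 level.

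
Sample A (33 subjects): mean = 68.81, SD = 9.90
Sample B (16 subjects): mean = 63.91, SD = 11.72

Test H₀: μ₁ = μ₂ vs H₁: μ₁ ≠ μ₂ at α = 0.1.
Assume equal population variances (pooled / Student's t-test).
Student's two-sample t-test (equal variances):
H₀: μ₁ = μ₂
H₁: μ₁ ≠ μ₂
df = n₁ + n₂ - 2 = 47
Pooled variance s_p² = [(n₁-1)s₁² + (n₂-1)s₂²] / (n₁ + n₂ - 2) = [(32)(9.90²) + (15)(11.72²)] / 47 = 110.5680
SE = √(s_p²(1/n₁ + 1/n₂)) = √(110.5680 × (1/33 + 1/16)) = 3.2033
t = (x̄₁ - x̄₂) / SE = (68.81 - 63.91) / 3.2033 = 4.90 / 3.2033 = 1.530
p-value = 0.1328

Since p-value > α = 0.1, we fail to reject H₀.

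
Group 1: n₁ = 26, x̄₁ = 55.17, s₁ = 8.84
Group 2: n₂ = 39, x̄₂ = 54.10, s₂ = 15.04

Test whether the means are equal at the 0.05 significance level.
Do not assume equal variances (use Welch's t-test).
Welch's two-sample t-test:
H₀: μ₁ = μ₂
H₁: μ₁ ≠ μ₂
s₁²/n₁ = 8.84²/26 = 3.0056,  s₂²/n₂ = 15.04²/39 = 5.8000
SE = √(s₁²/n₁ + s₂²/n₂) = √(3.0056 + 5.8000) = 2.9674
df (Welch-Satterthwaite) = (s₁²/n₁ + s₂²/n₂)² / [(s₁²/n₁)²/(n₁-1) + (s₂²/n₂)²/(n₂-1)] ≈ 62.20
t = (x̄₁ - x̄₂) / SE = (55.17 - 54.10) / 2.9674 = 1.07 / 2.9674 = 0.361
p-value = 0.7196

Since p-value > α = 0.05, we fail to reject H₀.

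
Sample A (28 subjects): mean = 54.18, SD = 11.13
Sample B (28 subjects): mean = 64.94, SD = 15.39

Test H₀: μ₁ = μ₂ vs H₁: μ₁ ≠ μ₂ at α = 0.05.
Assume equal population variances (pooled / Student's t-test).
Student's two-sample t-test (equal variances):
H₀: μ₁ = μ₂
H₁: μ₁ ≠ μ₂
df = n₁ + n₂ - 2 = 54
Pooled variance s_p² = [(n₁-1)s₁² + (n₂-1)s₂²] / (n₁ + n₂ - 2) = [(27)(11.13²) + (27)(15.39²)] / 54 = 180.3645
SE = √(s_p²(1/n₁ + 1/n₂)) = √(180.3645 × (1/28 + 1/28)) = 3.5893
t = (x̄₁ - x̄₂) / SE = (54.18 - 64.94) / 3.5893 = -10.76 / 3.5893 = -2.998
p-value = 0.0041

Since p-value < α = 0.05, we reject H₀.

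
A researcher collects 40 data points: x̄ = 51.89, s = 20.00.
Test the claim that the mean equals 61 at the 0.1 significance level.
One-sample t-test:
H₀: μ = 61
H₁: μ ≠ 61
df = n - 1 = 39
t = (x̄ - μ₀) / (s/√n) = (51.89 - 61) / (20.00/√40) = -2.881
p-value = 0.0064

Since p-value < α = 0.1, we reject H₀.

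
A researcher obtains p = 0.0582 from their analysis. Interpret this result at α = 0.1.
Since p = 0.0582 < α = 0.1, reject H₀.
There is sufficient evidence to reject the null hypothesis; the result is statistically significant at the 0.1 level.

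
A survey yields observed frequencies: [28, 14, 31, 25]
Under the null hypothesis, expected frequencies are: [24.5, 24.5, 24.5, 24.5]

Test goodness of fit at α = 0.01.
Chi-square goodness of fit test:
H₀: observed counts match expected distribution
H₁: observed counts differ from expected distribution
df = k - 1 = 3
χ² = Σ(O - E)²/E
   = (28 - 24.5)²/24.5 + (14 - 24.5)²/24.5 + (31 - 24.5)²/24.5 + (25 - 24.5)²/24.5
   = 0.500 + 4.500 + 1.724 + 0.010
   = 6.73
p-value = 0.0809

Since p-value > α = 0.01, we fail to reject H₀.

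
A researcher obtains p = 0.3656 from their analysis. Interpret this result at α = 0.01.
Since p = 0.3656 > α = 0.01, fail to reject H₀.
There is insufficient evidence to reject the null hypothesis; the result is not statistically significant at the 0.01 level.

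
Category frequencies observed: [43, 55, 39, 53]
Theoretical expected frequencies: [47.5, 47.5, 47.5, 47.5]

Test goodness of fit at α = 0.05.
Chi-square goodness of fit test:
H₀: observed counts match expected distribution
H₁: observed counts differ from expected distribution
df = k - 1 = 3
χ² = Σ(O - E)²/E
   = (43 - 47.5)²/47.5 + (55 - 47.5)²/47.5 + (39 - 47.5)²/47.5 + (53 - 47.5)²/47.5
   = 0.426 + 1.184 + 1.521 + 0.637
   = 3.77
p-value = 0.2876

Since p-value > α = 0.05, we fail to reject H₀.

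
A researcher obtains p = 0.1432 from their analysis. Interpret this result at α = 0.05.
Since p = 0.1432 > α = 0.05, fail to reject H₀.
There is insufficient evidence to reject the null hypothesis; the result is not statistically significant at the 0.05 level.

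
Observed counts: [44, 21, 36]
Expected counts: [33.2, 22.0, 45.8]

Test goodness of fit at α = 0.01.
Chi-square goodness of fit test:
H₀: observed counts match expected distribution
H₁: observed counts differ from expected distribution
df = k - 1 = 2
χ² = Σ(O - E)²/E
   = (44 - 33.2)²/33.2 + (21 - 22.0)²/22.0 + (36 - 45.8)²/45.8
   = 3.513 + 0.045 + 2.097
   = 5.66
p-value = 0.0591

Since p-value > α = 0.01, we fail to reject H₀.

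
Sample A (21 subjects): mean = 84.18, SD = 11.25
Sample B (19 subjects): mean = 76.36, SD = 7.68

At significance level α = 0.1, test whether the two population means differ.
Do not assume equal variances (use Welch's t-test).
Welch's two-sample t-test:
H₀: μ₁ = μ₂
H₁: μ₁ ≠ μ₂
s₁²/n₁ = 11.25²/21 = 6.0268,  s₂²/n₂ = 7.68²/19 = 3.1043
SE = √(s₁²/n₁ + s₂²/n₂) = √(6.0268 + 3.1043) = 3.0218
df (Welch-Satterthwaite) = (s₁²/n₁ + s₂²/n₂)² / [(s₁²/n₁)²/(n₁-1) + (s₂²/n₂)²/(n₂-1)] ≈ 35.46
t = (x̄₁ - x̄₂) / SE = (84.18 - 76.36) / 3.0218 = 7.82 / 3.0218 = 2.588
p-value = 0.0139

Since p-value < α = 0.1, we reject H₀.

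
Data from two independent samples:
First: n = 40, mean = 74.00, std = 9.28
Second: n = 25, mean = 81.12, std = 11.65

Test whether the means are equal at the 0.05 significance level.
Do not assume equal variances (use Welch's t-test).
Welch's two-sample t-test:
H₀: μ₁ = μ₂
H₁: μ₁ ≠ μ₂
s₁²/n₁ = 9.28²/40 = 2.1530,  s₂²/n₂ = 11.65²/25 = 5.4289
SE = √(s₁²/n₁ + s₂²/n₂) = √(2.1530 + 5.4289) = 2.7535
df (Welch-Satterthwaite) = (s₁²/n₁ + s₂²/n₂)² / [(s₁²/n₁)²/(n₁-1) + (s₂²/n₂)²/(n₂-1)] ≈ 42.68
t = (x̄₁ - x̄₂) / SE = (74.00 - 81.12) / 2.7535 = -7.12 / 2.7535 = -2.586
p-value = 0.0132

Since p-value < α = 0.05, we reject H₀.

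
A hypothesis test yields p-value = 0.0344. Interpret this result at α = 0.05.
Since p = 0.0344 < α = 0.05, reject H₀.
There is sufficient evidence to reject the null hypothesis; the result is statistically significant at the 0.05 level.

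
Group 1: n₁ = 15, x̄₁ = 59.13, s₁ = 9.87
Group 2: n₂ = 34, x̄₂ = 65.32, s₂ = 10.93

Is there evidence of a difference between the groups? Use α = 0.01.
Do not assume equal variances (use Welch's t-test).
Welch's two-sample t-test:
H₀: μ₁ = μ₂
H₁: μ₁ ≠ μ₂
s₁²/n₁ = 9.87²/15 = 6.4945,  s₂²/n₂ = 10.93²/34 = 3.5137
SE = √(s₁²/n₁ + s₂²/n₂) = √(6.4945 + 3.5137) = 3.1636
df (Welch-Satterthwaite) = (s₁²/n₁ + s₂²/n₂)² / [(s₁²/n₁)²/(n₁-1) + (s₂²/n₂)²/(n₂-1)] ≈ 29.57
t = (x̄₁ - x̄₂) / SE = (59.13 - 65.32) / 3.1636 = -6.19 / 3.1636 = -1.957
p-value = 0.0599

Since p-value > α = 0.01, we fail to reject H₀.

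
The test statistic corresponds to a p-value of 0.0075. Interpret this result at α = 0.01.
Since p = 0.0075 < α = 0.01, reject H₀.
There is sufficient evidence to reject the null hypothesis; the result is statistically significant at the 0.01 level.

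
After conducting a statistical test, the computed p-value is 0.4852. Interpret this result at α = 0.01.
Since p = 0.4852 > α = 0.01, fail to reject H₀.
There is insufficient evidence to reject the null hypothesis; the result is not statistically significant at the 0.01 level.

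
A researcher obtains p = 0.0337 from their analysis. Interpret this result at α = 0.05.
Since p = 0.0337 < α = 0.05, reject H₀.
There is sufficient evidence to reject the null hypothesis; the result is statistically significant at the 0.05 level.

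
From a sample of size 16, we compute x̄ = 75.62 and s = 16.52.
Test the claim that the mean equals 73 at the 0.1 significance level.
One-sample t-test:
H₀: μ = 73
H₁: μ ≠ 73
df = n - 1 = 15
t = (x̄ - μ₀) / (s/√n) = (75.62 - 73) / (16.52/√16) = 0.634
p-value = 0.5354

Since p-value > α = 0.1, we fail to reject H₀.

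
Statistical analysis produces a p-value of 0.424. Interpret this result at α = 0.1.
Since p = 0.424 > α = 0.1, fail to reject H₀.
There is insufficient evidence to reject the null hypothesis; the result is not statistically significant at the 0.1 level.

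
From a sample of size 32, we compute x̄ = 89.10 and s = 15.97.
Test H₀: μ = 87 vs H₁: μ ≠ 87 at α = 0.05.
One-sample t-test:
H₀: μ = 87
H₁: μ ≠ 87
df = n - 1 = 31
t = (x̄ - μ₀) / (s/√n) = (89.10 - 87) / (15.97/√32) = 0.744
p-value = 0.4626

Since p-value > α = 0.05, we fail to reject H₀.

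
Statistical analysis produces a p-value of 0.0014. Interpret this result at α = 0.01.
Since p = 0.0014 < α = 0.01, reject H₀.
There is sufficient evidence to reject the null hypothesis; the result is statistically significant at the 0.01 level.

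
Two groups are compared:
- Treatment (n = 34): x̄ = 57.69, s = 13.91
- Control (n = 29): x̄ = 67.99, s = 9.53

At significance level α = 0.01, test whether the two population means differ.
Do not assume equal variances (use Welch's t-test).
Welch's two-sample t-test:
H₀: μ₁ = μ₂
H₁: μ₁ ≠ μ₂
s₁²/n₁ = 13.91²/34 = 5.6908,  s₂²/n₂ = 9.53²/29 = 3.1318
SE = √(s₁²/n₁ + s₂²/n₂) = √(5.6908 + 3.1318) = 2.9703
df (Welch-Satterthwaite) = (s₁²/n₁ + s₂²/n₂)² / [(s₁²/n₁)²/(n₁-1) + (s₂²/n₂)²/(n₂-1)] ≈ 58.45
t = (x̄₁ - x̄₂) / SE = (57.69 - 67.99) / 2.9703 = -10.30 / 2.9703 = -3.468
p-value = 0.0010

Since p-value < α = 0.01, we reject H₀.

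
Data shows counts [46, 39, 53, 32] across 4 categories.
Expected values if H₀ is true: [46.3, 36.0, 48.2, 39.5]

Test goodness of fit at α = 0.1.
Chi-square goodness of fit test:
H₀: observed counts match expected distribution
H₁: observed counts differ from expected distribution
df = k - 1 = 3
χ² = Σ(O - E)²/E
   = (46 - 46.3)²/46.3 + (39 - 36.0)²/36.0 + (53 - 48.2)²/48.2 + (32 - 39.5)²/39.5
   = 0.002 + 0.250 + 0.478 + 1.424
   = 2.15
p-value = 0.5411

Since p-value > α = 0.1, we fail to reject H₀.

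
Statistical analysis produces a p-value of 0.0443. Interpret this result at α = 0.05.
Since p = 0.0443 < α = 0.05, reject H₀.
There is sufficient evidence to reject the null hypothesis; the result is statistically significant at the 0.05 level.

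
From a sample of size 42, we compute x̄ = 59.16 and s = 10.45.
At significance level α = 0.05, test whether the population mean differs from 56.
One-sample t-test:
H₀: μ = 56
H₁: μ ≠ 56
df = n - 1 = 41
t = (x̄ - μ₀) / (s/√n) = (59.16 - 56) / (10.45/√42) = 1.960
p-value = 0.0568

Since p-value > α = 0.05, we fail to reject H₀.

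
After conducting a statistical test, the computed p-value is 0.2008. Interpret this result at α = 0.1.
Since p = 0.2008 > α = 0.1, fail to reject H₀.
There is insufficient evidence to reject the null hypothesis; the result is not statistically significant at the 0.1 level.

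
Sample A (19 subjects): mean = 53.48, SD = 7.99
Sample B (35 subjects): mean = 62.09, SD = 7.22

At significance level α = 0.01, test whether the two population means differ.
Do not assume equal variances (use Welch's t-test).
Welch's two-sample t-test:
H₀: μ₁ = μ₂
H₁: μ₁ ≠ μ₂
s₁²/n₁ = 7.99²/19 = 3.3600,  s₂²/n₂ = 7.22²/35 = 1.4894
SE = √(s₁²/n₁ + s₂²/n₂) = √(3.3600 + 1.4894) = 2.2021
df (Welch-Satterthwaite) = (s₁²/n₁ + s₂²/n₂)² / [(s₁²/n₁)²/(n₁-1) + (s₂²/n₂)²/(n₂-1)] ≈ 33.96
t = (x̄₁ - x̄₂) / SE = (53.48 - 62.09) / 2.2021 = -8.61 / 2.2021 = -3.910
p-value = 0.0004

Since p-value < α = 0.01, we reject H₀.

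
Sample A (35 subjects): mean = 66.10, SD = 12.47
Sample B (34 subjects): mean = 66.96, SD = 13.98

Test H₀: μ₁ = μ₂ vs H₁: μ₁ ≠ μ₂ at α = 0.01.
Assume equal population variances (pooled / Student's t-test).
Student's two-sample t-test (equal variances):
H₀: μ₁ = μ₂
H₁: μ₁ ≠ μ₂
df = n₁ + n₂ - 2 = 67
Pooled variance s_p² = [(n₁-1)s₁² + (n₂-1)s₂²] / (n₁ + n₂ - 2) = [(34)(12.47²) + (33)(13.98²)] / 67 = 175.1726
SE = √(s_p²(1/n₁ + 1/n₂)) = √(175.1726 × (1/35 + 1/34)) = 3.1870
t = (x̄₁ - x̄₂) / SE = (66.10 - 66.96) / 3.1870 = -0.86 / 3.1870 = -0.270
p-value = 0.7881

Since p-value > α = 0.01, we fail to reject H₀.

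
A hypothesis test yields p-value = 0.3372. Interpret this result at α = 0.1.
Since p = 0.3372 > α = 0.1, fail to reject H₀.
There is insufficient evidence to reject the null hypothesis; the result is not statistically significant at the 0.1 level.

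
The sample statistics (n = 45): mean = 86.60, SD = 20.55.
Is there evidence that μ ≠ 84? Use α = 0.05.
One-sample t-test:
H₀: μ = 84
H₁: μ ≠ 84
df = n - 1 = 44
t = (x̄ - μ₀) / (s/√n) = (86.60 - 84) / (20.55/√45) = 0.849
p-value = 0.4006

Since p-value > α = 0.05, we fail to reject H₀.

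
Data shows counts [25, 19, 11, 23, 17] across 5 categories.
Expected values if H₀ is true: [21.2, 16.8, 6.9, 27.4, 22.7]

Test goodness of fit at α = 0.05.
Chi-square goodness of fit test:
H₀: observed counts match expected distribution
H₁: observed counts differ from expected distribution
df = k - 1 = 4
χ² = Σ(O - E)²/E
   = (25 - 21.2)²/21.2 + (19 - 16.8)²/16.8 + (11 - 6.9)²/6.9 + (23 - 27.4)²/27.4 + (17 - 22.7)²/22.7
   = 0.681 + 0.288 + 2.436 + 0.707 + 1.431
   = 5.54
p-value = 0.2359

Since p-value > α = 0.05, we fail to reject H₀.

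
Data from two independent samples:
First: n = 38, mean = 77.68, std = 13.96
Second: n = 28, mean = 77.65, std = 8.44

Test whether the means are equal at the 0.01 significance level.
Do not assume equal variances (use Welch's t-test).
Welch's two-sample t-test:
H₀: μ₁ = μ₂
H₁: μ₁ ≠ μ₂
s₁²/n₁ = 13.96²/38 = 5.1285,  s₂²/n₂ = 8.44²/28 = 2.5441
SE = √(s₁²/n₁ + s₂²/n₂) = √(5.1285 + 2.5441) = 2.7699
df (Welch-Satterthwaite) = (s₁²/n₁ + s₂²/n₂)² / [(s₁²/n₁)²/(n₁-1) + (s₂²/n₂)²/(n₂-1)] ≈ 61.93
t = (x̄₁ - x̄₂) / SE = (77.68 - 77.65) / 2.7699 = 0.03 / 2.7699 = 0.011
p-value = 0.9914

Since p-value > α = 0.01, we fail to reject H₀.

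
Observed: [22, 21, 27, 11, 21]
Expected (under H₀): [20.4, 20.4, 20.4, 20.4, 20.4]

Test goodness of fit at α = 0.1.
Chi-square goodness of fit test:
H₀: observed counts match expected distribution
H₁: observed counts differ from expected distribution
df = k - 1 = 4
χ² = Σ(O - E)²/E
   = (22 - 20.4)²/20.4 + (21 - 20.4)²/20.4 + (27 - 20.4)²/20.4 + (11 - 20.4)²/20.4 + (21 - 20.4)²/20.4
   = 0.125 + 0.018 + 2.135 + 4.331 + 0.018
   = 6.63
p-value = 0.1569

Since p-value > α = 0.1, we fail to reject H₀.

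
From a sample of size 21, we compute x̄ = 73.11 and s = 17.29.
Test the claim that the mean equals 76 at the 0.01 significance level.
One-sample t-test:
H₀: μ = 76
H₁: μ ≠ 76
df = n - 1 = 20
t = (x̄ - μ₀) / (s/√n) = (73.11 - 76) / (17.29/√21) = -0.766
p-value = 0.4526

Since p-value > α = 0.01, we fail to reject H₀.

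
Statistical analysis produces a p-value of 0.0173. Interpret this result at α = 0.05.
Since p = 0.0173 < α = 0.05, reject H₀.
There is sufficient evidence to reject the null hypothesis; the result is statistically significant at the 0.05 level.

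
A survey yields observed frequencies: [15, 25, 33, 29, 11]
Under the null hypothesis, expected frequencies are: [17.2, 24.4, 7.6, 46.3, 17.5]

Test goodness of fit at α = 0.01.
Chi-square goodness of fit test:
H₀: observed counts match expected distribution
H₁: observed counts differ from expected distribution
df = k - 1 = 4
χ² = Σ(O - E)²/E
   = (15 - 17.2)²/17.2 + (25 - 24.4)²/24.4 + (33 - 7.6)²/7.6 + (29 - 46.3)²/46.3 + (11 - 17.5)²/17.5
   = 0.281 + 0.015 + 84.889 + 6.464 + 2.414
   = 94.06
p-value < 0.0001

Since p-value < α = 0.01, we reject H₀.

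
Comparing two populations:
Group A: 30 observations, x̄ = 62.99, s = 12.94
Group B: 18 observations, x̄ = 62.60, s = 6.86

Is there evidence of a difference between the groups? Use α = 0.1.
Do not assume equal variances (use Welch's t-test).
Welch's two-sample t-test:
H₀: μ₁ = μ₂
H₁: μ₁ ≠ μ₂
s₁²/n₁ = 12.94²/30 = 5.5815,  s₂²/n₂ = 6.86²/18 = 2.6144
SE = √(s₁²/n₁ + s₂²/n₂) = √(5.5815 + 2.6144) = 2.8628
df (Welch-Satterthwaite) = (s₁²/n₁ + s₂²/n₂)² / [(s₁²/n₁)²/(n₁-1) + (s₂²/n₂)²/(n₂-1)] ≈ 45.50
t = (x̄₁ - x̄₂) / SE = (62.99 - 62.60) / 2.8628 = 0.39 / 2.8628 = 0.136
p-value = 0.8922

Since p-value > α = 0.1, we fail to reject H₀.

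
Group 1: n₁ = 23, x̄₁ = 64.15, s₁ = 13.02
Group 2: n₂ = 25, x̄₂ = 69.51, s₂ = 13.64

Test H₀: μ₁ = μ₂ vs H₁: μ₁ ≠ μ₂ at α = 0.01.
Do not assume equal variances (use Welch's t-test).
Welch's two-sample t-test:
H₀: μ₁ = μ₂
H₁: μ₁ ≠ μ₂
s₁²/n₁ = 13.02²/23 = 7.3705,  s₂²/n₂ = 13.64²/25 = 7.4420
SE = √(s₁²/n₁ + s₂²/n₂) = √(7.3705 + 7.4420) = 3.8487
df (Welch-Satterthwaite) = (s₁²/n₁ + s₂²/n₂)² / [(s₁²/n₁)²/(n₁-1) + (s₂²/n₂)²/(n₂-1)] ≈ 45.93
t = (x̄₁ - x̄₂) / SE = (64.15 - 69.51) / 3.8487 = -5.36 / 3.8487 = -1.393
p-value = 0.1704

Since p-value > α = 0.01, we fail to reject H₀.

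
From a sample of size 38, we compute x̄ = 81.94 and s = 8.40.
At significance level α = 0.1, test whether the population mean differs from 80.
One-sample t-test:
H₀: μ = 80
H₁: μ ≠ 80
df = n - 1 = 37
t = (x̄ - μ₀) / (s/√n) = (81.94 - 80) / (8.40/√38) = 1.424
p-value = 0.1629

Since p-value > α = 0.1, we fail to reject H₀.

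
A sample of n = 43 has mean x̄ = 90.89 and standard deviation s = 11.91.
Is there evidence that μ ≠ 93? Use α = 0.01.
One-sample t-test:
H₀: μ = 93
H₁: μ ≠ 93
df = n - 1 = 42
t = (x̄ - μ₀) / (s/√n) = (90.89 - 93) / (11.91/√43) = -1.162
p-value = 0.2519

Since p-value > α = 0.01, we fail to reject H₀.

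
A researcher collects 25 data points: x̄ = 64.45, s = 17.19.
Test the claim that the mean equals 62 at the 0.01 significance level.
One-sample t-test:
H₀: μ = 62
H₁: μ ≠ 62
df = n - 1 = 24
t = (x̄ - μ₀) / (s/√n) = (64.45 - 62) / (17.19/√25) = 0.713
p-value = 0.4830

Since p-value > α = 0.01, we fail to reject H₀.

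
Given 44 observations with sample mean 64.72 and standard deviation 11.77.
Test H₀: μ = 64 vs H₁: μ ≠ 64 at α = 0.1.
One-sample t-test:
H₀: μ = 64
H₁: μ ≠ 64
df = n - 1 = 43
t = (x̄ - μ₀) / (s/√n) = (64.72 - 64) / (11.77/√44) = 0.406
p-value = 0.6869

Since p-value > α = 0.1, we fail to reject H₀.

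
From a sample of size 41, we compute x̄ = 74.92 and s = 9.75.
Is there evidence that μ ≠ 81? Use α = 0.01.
One-sample t-test:
H₀: μ = 81
H₁: μ ≠ 81
df = n - 1 = 40
t = (x̄ - μ₀) / (s/√n) = (74.92 - 81) / (9.75/√41) = -3.993
p-value = 0.0003

Since p-value < α = 0.01, we reject H₀.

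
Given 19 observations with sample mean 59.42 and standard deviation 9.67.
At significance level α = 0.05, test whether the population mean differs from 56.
One-sample t-test:
H₀: μ = 56
H₁: μ ≠ 56
df = n - 1 = 18
t = (x̄ - μ₀) / (s/√n) = (59.42 - 56) / (9.67/√19) = 1.542
p-value = 0.1406

Since p-value > α = 0.05, we fail to reject H₀.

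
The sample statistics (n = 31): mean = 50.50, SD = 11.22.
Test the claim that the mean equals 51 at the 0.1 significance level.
One-sample t-test:
H₀: μ = 51
H₁: μ ≠ 51
df = n - 1 = 30
t = (x̄ - μ₀) / (s/√n) = (50.50 - 51) / (11.22/√31) = -0.248
p-value = 0.8057

Since p-value > α = 0.1, we fail to reject H₀.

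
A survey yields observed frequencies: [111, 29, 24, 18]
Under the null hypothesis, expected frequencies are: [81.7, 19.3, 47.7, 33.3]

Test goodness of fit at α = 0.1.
Chi-square goodness of fit test:
H₀: observed counts match expected distribution
H₁: observed counts differ from expected distribution
df = k - 1 = 3
χ² = Σ(O - E)²/E
   = (111 - 81.7)²/81.7 + (29 - 19.3)²/19.3 + (24 - 47.7)²/47.7 + (18 - 33.3)²/33.3
   = 10.508 + 4.875 + 11.775 + 7.030
   = 34.19
p-value < 0.0001

Since p-value < α = 0.1, we reject H₀.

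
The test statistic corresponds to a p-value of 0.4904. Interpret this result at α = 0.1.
Since p = 0.4904 > α = 0.1, fail to reject H₀.
There is insufficient evidence to reject the null hypothesis; the result is not statistically significant at the 0.1 level.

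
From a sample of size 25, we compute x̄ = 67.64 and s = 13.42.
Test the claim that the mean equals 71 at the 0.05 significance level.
One-sample t-test:
H₀: μ = 71
H₁: μ ≠ 71
df = n - 1 = 24
t = (x̄ - μ₀) / (s/√n) = (67.64 - 71) / (13.42/√25) = -1.252
p-value = 0.2227

Since p-value > α = 0.05, we fail to reject H₀.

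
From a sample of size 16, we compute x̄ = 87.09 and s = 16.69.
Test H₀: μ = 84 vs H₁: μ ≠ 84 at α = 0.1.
One-sample t-test:
H₀: μ = 84
H₁: μ ≠ 84
df = n - 1 = 15
t = (x̄ - μ₀) / (s/√n) = (87.09 - 84) / (16.69/√16) = 0.741
p-value = 0.4704

Since p-value > α = 0.1, we fail to reject H₀.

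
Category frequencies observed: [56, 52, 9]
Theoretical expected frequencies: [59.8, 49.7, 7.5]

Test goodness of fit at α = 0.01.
Chi-square goodness of fit test:
H₀: observed counts match expected distribution
H₁: observed counts differ from expected distribution
df = k - 1 = 2
χ² = Σ(O - E)²/E
   = (56 - 59.8)²/59.8 + (52 - 49.7)²/49.7 + (9 - 7.5)²/7.5
   = 0.241 + 0.106 + 0.300
   = 0.65
p-value = 0.7233

Since p-value > α = 0.01, we fail to reject H₀.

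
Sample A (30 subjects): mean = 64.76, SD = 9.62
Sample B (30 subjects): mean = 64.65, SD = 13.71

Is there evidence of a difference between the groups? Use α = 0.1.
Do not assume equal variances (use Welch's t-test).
Welch's two-sample t-test:
H₀: μ₁ = μ₂
H₁: μ₁ ≠ μ₂
s₁²/n₁ = 9.62²/30 = 3.0848,  s₂²/n₂ = 13.71²/30 = 6.2655
SE = √(s₁²/n₁ + s₂²/n₂) = √(3.0848 + 6.2655) = 3.0578
df (Welch-Satterthwaite) = (s₁²/n₁ + s₂²/n₂)² / [(s₁²/n₁)²/(n₁-1) + (s₂²/n₂)²/(n₂-1)] ≈ 51.98
t = (x̄₁ - x̄₂) / SE = (64.76 - 64.65) / 3.0578 = 0.11 / 3.0578 = 0.036
p-value = 0.9714

Since p-value > α = 0.1, we fail to reject H₀.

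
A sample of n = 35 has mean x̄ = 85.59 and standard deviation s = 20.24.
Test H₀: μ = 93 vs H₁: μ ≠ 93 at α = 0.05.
One-sample t-test:
H₀: μ = 93
H₁: μ ≠ 93
df = n - 1 = 34
t = (x̄ - μ₀) / (s/√n) = (85.59 - 93) / (20.24/√35) = -2.166
p-value = 0.0374

Since p-value < α = 0.05, we reject H₀.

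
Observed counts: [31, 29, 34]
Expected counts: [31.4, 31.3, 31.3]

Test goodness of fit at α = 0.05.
Chi-square goodness of fit test:
H₀: observed counts match expected distribution
H₁: observed counts differ from expected distribution
df = k - 1 = 2
χ² = Σ(O - E)²/E
   = (31 - 31.4)²/31.4 + (29 - 31.3)²/31.3 + (34 - 31.3)²/31.3
   = 0.005 + 0.169 + 0.233
   = 0.41
p-value = 0.8159

Since p-value > α = 0.05, we fail to reject H₀.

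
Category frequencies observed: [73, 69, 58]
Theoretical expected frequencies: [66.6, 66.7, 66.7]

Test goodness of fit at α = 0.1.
Chi-square goodness of fit test:
H₀: observed counts match expected distribution
H₁: observed counts differ from expected distribution
df = k - 1 = 2
χ² = Σ(O - E)²/E
   = (73 - 66.6)²/66.6 + (69 - 66.7)²/66.7 + (58 - 66.7)²/66.7
   = 0.615 + 0.079 + 1.135
   = 1.83
p-value = 0.4007

Since p-value > α = 0.1, we fail to reject H₀.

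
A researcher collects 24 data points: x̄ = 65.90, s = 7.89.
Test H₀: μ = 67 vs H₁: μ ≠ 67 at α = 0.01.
One-sample t-test:
H₀: μ = 67
H₁: μ ≠ 67
df = n - 1 = 23
t = (x̄ - μ₀) / (s/√n) = (65.90 - 67) / (7.89/√24) = -0.683
p-value = 0.5014

Since p-value > α = 0.01, we fail to reject H₀.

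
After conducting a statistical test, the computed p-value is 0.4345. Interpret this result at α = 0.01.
Since p = 0.4345 > α = 0.01, fail to reject H₀.
There is insufficient evidence to reject the null hypothesis; the result is not statistically significant at the 0.01 level.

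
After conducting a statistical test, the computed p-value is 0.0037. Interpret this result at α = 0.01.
Since p = 0.0037 < α = 0.01, reject H₀.
There is sufficient evidence to reject the null hypothesis; the result is statistically significant at the 0.01 level.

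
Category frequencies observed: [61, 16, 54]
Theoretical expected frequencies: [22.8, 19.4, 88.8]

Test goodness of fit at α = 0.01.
Chi-square goodness of fit test:
H₀: observed counts match expected distribution
H₁: observed counts differ from expected distribution
df = k - 1 = 2
χ² = Σ(O - E)²/E
   = (61 - 22.8)²/22.8 + (16 - 19.4)²/19.4 + (54 - 88.8)²/88.8
   = 64.002 + 0.596 + 13.638
   = 78.24
p-value < 0.0001

Since p-value < α = 0.01, we reject H₀.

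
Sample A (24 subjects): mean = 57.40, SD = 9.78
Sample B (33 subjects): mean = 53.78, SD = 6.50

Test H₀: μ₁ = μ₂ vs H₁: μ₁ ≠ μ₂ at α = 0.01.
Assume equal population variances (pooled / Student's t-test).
Student's two-sample t-test (equal variances):
H₀: μ₁ = μ₂
H₁: μ₁ ≠ μ₂
df = n₁ + n₂ - 2 = 55
Pooled variance s_p² = [(n₁-1)s₁² + (n₂-1)s₂²] / (n₁ + n₂ - 2) = [(23)(9.78²) + (32)(6.50²)] / 55 = 64.5802
SE = √(s_p²(1/n₁ + 1/n₂)) = √(64.5802 × (1/24 + 1/33)) = 2.1559
t = (x̄₁ - x̄₂) / SE = (57.40 - 53.78) / 2.1559 = 3.62 / 2.1559 = 1.679
p-value = 0.0988

Since p-value > α = 0.01, we fail to reject H₀.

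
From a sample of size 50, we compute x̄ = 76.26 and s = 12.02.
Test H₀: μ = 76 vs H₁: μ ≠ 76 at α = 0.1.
One-sample t-test:
H₀: μ = 76
H₁: μ ≠ 76
df = n - 1 = 49
t = (x̄ - μ₀) / (s/√n) = (76.26 - 76) / (12.02/√50) = 0.153
p-value = 0.8791

Since p-value > α = 0.1, we fail to reject H₀.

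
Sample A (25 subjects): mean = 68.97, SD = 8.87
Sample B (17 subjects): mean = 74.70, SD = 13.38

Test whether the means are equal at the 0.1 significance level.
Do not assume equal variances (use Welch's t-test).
Welch's two-sample t-test:
H₀: μ₁ = μ₂
H₁: μ₁ ≠ μ₂
s₁²/n₁ = 8.87²/25 = 3.1471,  s₂²/n₂ = 13.38²/17 = 10.5308
SE = √(s₁²/n₁ + s₂²/n₂) = √(3.1471 + 10.5308) = 3.6984
df (Welch-Satterthwaite) = (s₁²/n₁ + s₂²/n₂)² / [(s₁²/n₁)²/(n₁-1) + (s₂²/n₂)²/(n₂-1)] ≈ 25.48
t = (x̄₁ - x̄₂) / SE = (68.97 - 74.70) / 3.6984 = -5.73 / 3.6984 = -1.549
p-value = 0.1336

Since p-value > α = 0.1, we fail to reject H₀.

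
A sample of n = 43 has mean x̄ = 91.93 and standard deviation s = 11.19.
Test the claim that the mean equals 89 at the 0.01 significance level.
One-sample t-test:
H₀: μ = 89
H₁: μ ≠ 89
df = n - 1 = 42
t = (x̄ - μ₀) / (s/√n) = (91.93 - 89) / (11.19/√43) = 1.717
p-value = 0.0933

Since p-value > α = 0.01, we fail to reject H₀.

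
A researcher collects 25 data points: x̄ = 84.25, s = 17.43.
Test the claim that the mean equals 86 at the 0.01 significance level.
One-sample t-test:
H₀: μ = 86
H₁: μ ≠ 86
df = n - 1 = 24
t = (x̄ - μ₀) / (s/√n) = (84.25 - 86) / (17.43/√25) = -0.502
p-value = 0.6202

Since p-value > α = 0.01, we fail to reject H₀.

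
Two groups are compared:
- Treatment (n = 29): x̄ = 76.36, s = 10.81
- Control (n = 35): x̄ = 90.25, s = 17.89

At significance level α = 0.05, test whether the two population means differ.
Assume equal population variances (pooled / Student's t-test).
Student's two-sample t-test (equal variances):
H₀: μ₁ = μ₂
H₁: μ₁ ≠ μ₂
df = n₁ + n₂ - 2 = 62
Pooled variance s_p² = [(n₁-1)s₁² + (n₂-1)s₂²] / (n₁ + n₂ - 2) = [(28)(10.81²) + (34)(17.89²)] / 62 = 228.2862
SE = √(s_p²(1/n₁ + 1/n₂)) = √(228.2862 × (1/29 + 1/35)) = 3.7940
t = (x̄₁ - x̄₂) / SE = (76.36 - 90.25) / 3.7940 = -13.89 / 3.7940 = -3.661
p-value = 0.0005

Since p-value < α = 0.05, we reject H₀.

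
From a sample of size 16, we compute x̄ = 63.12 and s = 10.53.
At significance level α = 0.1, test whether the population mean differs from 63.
One-sample t-test:
H₀: μ = 63
H₁: μ ≠ 63
df = n - 1 = 15
t = (x̄ - μ₀) / (s/√n) = (63.12 - 63) / (10.53/√16) = 0.046
p-value = 0.9642

Since p-value > α = 0.1, we fail to reject H₀.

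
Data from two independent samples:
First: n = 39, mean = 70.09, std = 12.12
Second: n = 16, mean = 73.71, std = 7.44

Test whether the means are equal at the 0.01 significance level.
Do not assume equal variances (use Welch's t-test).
Welch's two-sample t-test:
H₀: μ₁ = μ₂
H₁: μ₁ ≠ μ₂
s₁²/n₁ = 12.12²/39 = 3.7665,  s₂²/n₂ = 7.44²/16 = 3.4596
SE = √(s₁²/n₁ + s₂²/n₂) = √(3.7665 + 3.4596) = 2.6881
df (Welch-Satterthwaite) = (s₁²/n₁ + s₂²/n₂)² / [(s₁²/n₁)²/(n₁-1) + (s₂²/n₂)²/(n₂-1)] ≈ 44.58
t = (x̄₁ - x̄₂) / SE = (70.09 - 73.71) / 2.6881 = -3.62 / 2.6881 = -1.347
p-value = 0.1849

Since p-value > α = 0.01, we fail to reject H₀.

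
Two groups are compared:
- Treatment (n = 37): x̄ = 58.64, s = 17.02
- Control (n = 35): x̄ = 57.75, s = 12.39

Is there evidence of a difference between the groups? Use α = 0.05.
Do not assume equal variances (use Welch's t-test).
Welch's two-sample t-test:
H₀: μ₁ = μ₂
H₁: μ₁ ≠ μ₂
s₁²/n₁ = 17.02²/37 = 7.8292,  s₂²/n₂ = 12.39²/35 = 4.3861
SE = √(s₁²/n₁ + s₂²/n₂) = √(7.8292 + 4.3861) = 3.4950
df (Welch-Satterthwaite) = (s₁²/n₁ + s₂²/n₂)² / [(s₁²/n₁)²/(n₁-1) + (s₂²/n₂)²/(n₂-1)] ≈ 65.78
t = (x̄₁ - x̄₂) / SE = (58.64 - 57.75) / 3.4950 = 0.89 / 3.4950 = 0.255
p-value = 0.7998

Since p-value > α = 0.05, we fail to reject H₀.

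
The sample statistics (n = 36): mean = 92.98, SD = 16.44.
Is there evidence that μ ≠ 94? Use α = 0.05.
One-sample t-test:
H₀: μ = 94
H₁: μ ≠ 94
df = n - 1 = 35
t = (x̄ - μ₀) / (s/√n) = (92.98 - 94) / (16.44/√36) = -0.372
p-value = 0.7119

Since p-value > α = 0.05, we fail to reject H₀.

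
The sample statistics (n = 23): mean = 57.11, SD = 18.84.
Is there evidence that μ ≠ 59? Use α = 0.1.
One-sample t-test:
H₀: μ = 59
H₁: μ ≠ 59
df = n - 1 = 22
t = (x̄ - μ₀) / (s/√n) = (57.11 - 59) / (18.84/√23) = -0.481
p-value = 0.6352

Since p-value > α = 0.1, we fail to reject H₀.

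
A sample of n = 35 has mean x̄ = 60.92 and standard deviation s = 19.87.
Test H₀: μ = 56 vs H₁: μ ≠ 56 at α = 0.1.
One-sample t-test:
H₀: μ = 56
H₁: μ ≠ 56
df = n - 1 = 34
t = (x̄ - μ₀) / (s/√n) = (60.92 - 56) / (19.87/√35) = 1.465
p-value = 0.1521

Since p-value > α = 0.1, we fail to reject H₀.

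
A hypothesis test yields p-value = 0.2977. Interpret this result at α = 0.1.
Since p = 0.2977 > α = 0.1, fail to reject H₀.
There is insufficient evidence to reject the null hypothesis; the result is not statistically significant at the 0.1 level.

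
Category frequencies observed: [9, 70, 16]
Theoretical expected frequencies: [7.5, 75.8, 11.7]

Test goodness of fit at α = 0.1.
Chi-square goodness of fit test:
H₀: observed counts match expected distribution
H₁: observed counts differ from expected distribution
df = k - 1 = 2
χ² = Σ(O - E)²/E
   = (9 - 7.5)²/7.5 + (70 - 75.8)²/75.8 + (16 - 11.7)²/11.7
   = 0.300 + 0.444 + 1.580
   = 2.32
p-value = 0.3128

Since p-value > α = 0.1, we fail to reject H₀.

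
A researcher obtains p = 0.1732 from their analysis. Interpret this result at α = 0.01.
Since p = 0.1732 > α = 0.01, fail to reject H₀.
There is insufficient evidence to reject the null hypothesis; the result is not statistically significant at the 0.01 level.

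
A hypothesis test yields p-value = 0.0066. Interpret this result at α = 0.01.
Since p = 0.0066 < α = 0.01, reject H₀.
There is sufficient evidence to reject the null hypothesis; the result is statistically significant at the 0.01 level.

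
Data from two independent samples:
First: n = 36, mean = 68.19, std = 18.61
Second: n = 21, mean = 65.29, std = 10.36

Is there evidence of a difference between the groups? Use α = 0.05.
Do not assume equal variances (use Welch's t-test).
Welch's two-sample t-test:
H₀: μ₁ = μ₂
H₁: μ₁ ≠ μ₂
s₁²/n₁ = 18.61²/36 = 9.6203,  s₂²/n₂ = 10.36²/21 = 5.1109
SE = √(s₁²/n₁ + s₂²/n₂) = √(9.6203 + 5.1109) = 3.8381
df (Welch-Satterthwaite) = (s₁²/n₁ + s₂²/n₂)² / [(s₁²/n₁)²/(n₁-1) + (s₂²/n₂)²/(n₂-1)] ≈ 54.93
t = (x̄₁ - x̄₂) / SE = (68.19 - 65.29) / 3.8381 = 2.90 / 3.8381 = 0.756
p-value = 0.4531

Since p-value > α = 0.05, we fail to reject H₀.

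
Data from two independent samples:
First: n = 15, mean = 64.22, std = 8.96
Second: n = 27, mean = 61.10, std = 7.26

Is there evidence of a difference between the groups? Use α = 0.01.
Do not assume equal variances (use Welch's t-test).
Welch's two-sample t-test:
H₀: μ₁ = μ₂
H₁: μ₁ ≠ μ₂
s₁²/n₁ = 8.96²/15 = 5.3521,  s₂²/n₂ = 7.26²/27 = 1.9521
SE = √(s₁²/n₁ + s₂²/n₂) = √(5.3521 + 1.9521) = 2.7026
df (Welch-Satterthwaite) = (s₁²/n₁ + s₂²/n₂)² / [(s₁²/n₁)²/(n₁-1) + (s₂²/n₂)²/(n₂-1)] ≈ 24.33
t = (x̄₁ - x̄₂) / SE = (64.22 - 61.10) / 2.7026 = 3.12 / 2.7026 = 1.154
p-value = 0.2595

Since p-value > α = 0.01, we fail to reject H₀.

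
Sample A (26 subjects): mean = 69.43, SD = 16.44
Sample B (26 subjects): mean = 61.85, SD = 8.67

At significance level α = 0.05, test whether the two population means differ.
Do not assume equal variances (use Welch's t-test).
Welch's two-sample t-test:
H₀: μ₁ = μ₂
H₁: μ₁ ≠ μ₂
s₁²/n₁ = 16.44²/26 = 10.3951,  s₂²/n₂ = 8.67²/26 = 2.8911
SE = √(s₁²/n₁ + s₂²/n₂) = √(10.3951 + 2.8911) = 3.6450
df (Welch-Satterthwaite) = (s₁²/n₁ + s₂²/n₂)² / [(s₁²/n₁)²/(n₁-1) + (s₂²/n₂)²/(n₂-1)] ≈ 37.91
t = (x̄₁ - x̄₂) / SE = (69.43 - 61.85) / 3.6450 = 7.58 / 3.6450 = 2.080
p-value = 0.0444

Since p-value < α = 0.05, we reject H₀.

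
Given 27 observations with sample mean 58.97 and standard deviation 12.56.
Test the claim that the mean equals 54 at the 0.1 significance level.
One-sample t-test:
H₀: μ = 54
H₁: μ ≠ 54
df = n - 1 = 26
t = (x̄ - μ₀) / (s/√n) = (58.97 - 54) / (12.56/√27) = 2.056
p-value = 0.0499

Since p-value < α = 0.1, we reject H₀.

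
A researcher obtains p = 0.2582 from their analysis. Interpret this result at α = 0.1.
Since p = 0.2582 > α = 0.1, fail to reject H₀.
There is insufficient evidence to reject the null hypothesis; the result is not statistically significant at the 0.1 level.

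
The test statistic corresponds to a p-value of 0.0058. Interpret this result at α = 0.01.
Since p = 0.0058 < α = 0.01, reject H₀.
There is sufficient evidence to reject the null hypothesis; the result is statistically significant at the 0.01 level.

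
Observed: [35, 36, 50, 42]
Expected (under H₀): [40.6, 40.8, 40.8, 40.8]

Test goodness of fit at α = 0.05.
Chi-square goodness of fit test:
H₀: observed counts match expected distribution
H₁: observed counts differ from expected distribution
df = k - 1 = 3
χ² = Σ(O - E)²/E
   = (35 - 40.6)²/40.6 + (36 - 40.8)²/40.8 + (50 - 40.8)²/40.8 + (42 - 40.8)²/40.8
   = 0.772 + 0.565 + 2.075 + 0.035
   = 3.45
p-value = 0.3277

Since p-value > α = 0.05, we fail to reject H₀.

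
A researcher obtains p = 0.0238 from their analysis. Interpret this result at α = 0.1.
Since p = 0.0238 < α = 0.1, reject H₀.
There is sufficient evidence to reject the null hypothesis; the result is statistically significant at the 0.1 level.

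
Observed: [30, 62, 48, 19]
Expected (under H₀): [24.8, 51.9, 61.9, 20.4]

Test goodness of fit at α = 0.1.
Chi-square goodness of fit test:
H₀: observed counts match expected distribution
H₁: observed counts differ from expected distribution
df = k - 1 = 3
χ² = Σ(O - E)²/E
   = (30 - 24.8)²/24.8 + (62 - 51.9)²/51.9 + (48 - 61.9)²/61.9 + (19 - 20.4)²/20.4
   = 1.090 + 1.966 + 3.121 + 0.096
   = 6.27
p-value = 0.0990

Since p-value < α = 0.1, we reject H₀.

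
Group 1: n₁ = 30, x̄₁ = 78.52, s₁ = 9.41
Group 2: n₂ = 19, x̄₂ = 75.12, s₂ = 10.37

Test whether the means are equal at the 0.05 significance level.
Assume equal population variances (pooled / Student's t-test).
Student's two-sample t-test (equal variances):
H₀: μ₁ = μ₂
H₁: μ₁ ≠ μ₂
df = n₁ + n₂ - 2 = 47
Pooled variance s_p² = [(n₁-1)s₁² + (n₂-1)s₂²] / (n₁ + n₂ - 2) = [(29)(9.41²) + (18)(10.37²)] / 47 = 95.8204
SE = √(s_p²(1/n₁ + 1/n₂)) = √(95.8204 × (1/30 + 1/19)) = 2.8701
t = (x̄₁ - x̄₂) / SE = (78.52 - 75.12) / 2.8701 = 3.40 / 2.8701 = 1.185
p-value = 0.2421

Since p-value > α = 0.05, we fail to reject H₀.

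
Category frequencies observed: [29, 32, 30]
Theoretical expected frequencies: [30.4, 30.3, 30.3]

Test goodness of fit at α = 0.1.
Chi-square goodness of fit test:
H₀: observed counts match expected distribution
H₁: observed counts differ from expected distribution
df = k - 1 = 2
χ² = Σ(O - E)²/E
   = (29 - 30.4)²/30.4 + (32 - 30.3)²/30.3 + (30 - 30.3)²/30.3
   = 0.064 + 0.095 + 0.003
   = 0.16
p-value = 0.9218

Since p-value > α = 0.1, we fail to reject H₀.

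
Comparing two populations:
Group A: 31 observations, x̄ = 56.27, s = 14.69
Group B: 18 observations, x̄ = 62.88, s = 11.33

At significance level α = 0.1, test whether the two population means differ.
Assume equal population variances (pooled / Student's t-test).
Student's two-sample t-test (equal variances):
H₀: μ₁ = μ₂
H₁: μ₁ ≠ μ₂
df = n₁ + n₂ - 2 = 47
Pooled variance s_p² = [(n₁-1)s₁² + (n₂-1)s₂²] / (n₁ + n₂ - 2) = [(30)(14.69²) + (17)(11.33²)] / 47 = 184.1735
SE = √(s_p²(1/n₁ + 1/n₂)) = √(184.1735 × (1/31 + 1/18)) = 4.0216
t = (x̄₁ - x̄₂) / SE = (56.27 - 62.88) / 4.0216 = -6.61 / 4.0216 = -1.644
p-value = 0.1069

Since p-value > α = 0.1, we fail to reject H₀.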